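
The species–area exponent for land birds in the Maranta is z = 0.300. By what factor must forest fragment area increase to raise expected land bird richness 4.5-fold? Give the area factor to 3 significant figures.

150

(A₂/A₁)^0.3 = 4.5, so A₂/A₁ = 4.5^(1/0.3) = 4.5^3.333
ln(A₂/A₁) = ln 4.5 / 0.3 = 1.5041 / 0.3 = 5.0136
A₂/A₁ = e^5.0136 ≈ 150.4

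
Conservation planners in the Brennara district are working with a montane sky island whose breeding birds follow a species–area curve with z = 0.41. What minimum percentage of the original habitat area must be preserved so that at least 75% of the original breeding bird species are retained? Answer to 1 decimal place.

Need (A_new/A_old)^0.41 = 0.75, so A_new/A_old = 0.75^(1/0.41) = 0.75^2.439
ln(A_new/A_old) = ln 0.75 / 0.41 = -0.2877 / 0.41 = -0.7017
A_new/A_old = e^-0.7017 ≈ 0.4958

49.6%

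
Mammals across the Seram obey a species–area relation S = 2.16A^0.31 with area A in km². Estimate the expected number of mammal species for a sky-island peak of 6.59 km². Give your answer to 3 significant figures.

3.88

S = 2.16 × 6.59^0.31
ln S = ln 2.16 + 0.31 × ln 6.59 = 0.7701 + 0.31 × 1.8856 = 1.3546
S = e^1.3546 ≈ 3.875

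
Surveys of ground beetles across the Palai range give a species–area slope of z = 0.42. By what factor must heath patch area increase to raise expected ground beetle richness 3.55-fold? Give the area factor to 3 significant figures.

20.4

(A₂/A₁)^0.42 = 3.55, so A₂/A₁ = 3.55^(1/0.42) = 3.55^2.381
ln(A₂/A₁) = ln 3.55 / 0.42 = 1.2669 / 0.42 = 3.0165
A₂/A₁ = e^3.0165 ≈ 20.42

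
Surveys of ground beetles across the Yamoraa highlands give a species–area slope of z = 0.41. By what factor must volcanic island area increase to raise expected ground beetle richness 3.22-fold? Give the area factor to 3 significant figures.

(A₂/A₁)^0.41 = 3.22, so A₂/A₁ = 3.22^(1/0.41) = 3.22^2.439
ln(A₂/A₁) = ln 3.22 / 0.41 = 1.1694 / 0.41 = 2.8521
A₂/A₁ = e^2.8521 ≈ 17.32

17.3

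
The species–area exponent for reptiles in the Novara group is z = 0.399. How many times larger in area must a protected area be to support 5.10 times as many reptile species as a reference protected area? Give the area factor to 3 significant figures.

59.3

(A₂/A₁)^0.399 = 5.1, so A₂/A₁ = 5.1^(1/0.399) = 5.1^2.506
ln(A₂/A₁) = ln 5.1 / 0.399 = 1.6292 / 0.399 = 4.0833
A₂/A₁ = e^4.0833 ≈ 59.34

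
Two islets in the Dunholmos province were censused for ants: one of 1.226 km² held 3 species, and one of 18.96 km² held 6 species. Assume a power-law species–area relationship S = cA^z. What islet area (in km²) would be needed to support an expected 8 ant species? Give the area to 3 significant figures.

z = ln(6/3) / ln(18.96/1.226) = 0.6931 / 2.7386 = 0.2531
c = 3 / 1.226^0.2531 = 3 / 1.053 = 2.849
A = (8/2.849)^(1/0.2531) ⇒ ln A = ln(2.808)/0.2531 = 4.0789
A = e^4.0789 ≈ 59.08 km²

59.1 km²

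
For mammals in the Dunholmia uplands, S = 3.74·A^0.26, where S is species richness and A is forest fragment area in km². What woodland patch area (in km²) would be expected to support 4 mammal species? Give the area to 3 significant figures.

1.29 km²

4 = 3.74 × A^0.26  ⇒  A^0.26 = 4/3.74 = 1.07
ln A = ln(1.07) / 0.26 = 0.0672 / 0.26 = 0.2585
A = e^0.2585 ≈ 1.295 km²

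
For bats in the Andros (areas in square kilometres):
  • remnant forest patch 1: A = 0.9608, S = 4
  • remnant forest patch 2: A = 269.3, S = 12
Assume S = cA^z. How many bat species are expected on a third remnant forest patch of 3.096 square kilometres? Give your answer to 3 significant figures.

z = ln(12/4) / ln(269.3/0.9608) = 1.0986 / 5.6358 = 0.1949
c = 4 / 0.9608^0.1949 = 4 / 0.9922 = 4.031
S₃ = 4.031 × 3.096^0.1949 = 4.031 × 1.246 ≈ 5.025

5.02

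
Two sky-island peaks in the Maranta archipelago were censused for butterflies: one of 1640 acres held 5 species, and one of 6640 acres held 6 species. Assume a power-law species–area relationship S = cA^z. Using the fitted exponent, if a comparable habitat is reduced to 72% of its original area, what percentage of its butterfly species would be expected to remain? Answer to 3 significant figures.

z = ln(6/5) / ln(6640/1640) = 0.1823 / 1.3984 = 0.1304
S_new/S_old = (A_new/A_old)^z = 0.72^0.1304 = exp(0.1304 × -0.3285) = 0.9581

95.8%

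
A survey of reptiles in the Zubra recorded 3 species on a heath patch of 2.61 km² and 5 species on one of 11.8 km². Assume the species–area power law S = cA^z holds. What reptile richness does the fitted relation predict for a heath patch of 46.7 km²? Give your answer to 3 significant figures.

z = ln(5/3) / ln(11.8/2.61) = 0.5108 / 1.5087 = 0.3386
c = 3 / 2.61^0.3386 = 3 / 1.384 = 2.168
S₃ = 2.168 × 46.7^0.3386 = 2.168 × 3.674 ≈ 7.966

7.97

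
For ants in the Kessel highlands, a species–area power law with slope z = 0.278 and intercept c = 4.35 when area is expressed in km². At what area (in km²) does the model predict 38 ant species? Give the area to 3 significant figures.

2430 km²

38 = 4.35 × A^0.278  ⇒  A^0.278 = 38/4.35 = 8.736
ln A = ln(8.736) / 0.278 = 2.1674 / 0.278 = 7.7964
A = e^7.7964 ≈ 2432 km²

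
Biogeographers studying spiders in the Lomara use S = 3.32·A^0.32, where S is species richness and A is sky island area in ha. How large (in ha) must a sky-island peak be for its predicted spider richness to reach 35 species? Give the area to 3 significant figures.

35 = 3.32 × A^0.32  ⇒  A^0.32 = 35/3.32 = 10.54
ln A = ln(10.54) / 0.32 = 2.3554 / 0.32 = 7.3606
A = e^7.3606 ≈ 1573 ha

1570 ha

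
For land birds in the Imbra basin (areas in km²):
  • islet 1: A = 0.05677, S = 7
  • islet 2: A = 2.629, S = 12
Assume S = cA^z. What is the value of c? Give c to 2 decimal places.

10.48

z = ln(S₂/S₁) / ln(A₂/A₁) = ln(12/7) / ln(2.629/0.05677) = 0.5390 / 3.8354 = 0.1405
c = S₁ / A₁^z = 7 / 0.05677^0.1405 = 7 / 0.6682 = 10.48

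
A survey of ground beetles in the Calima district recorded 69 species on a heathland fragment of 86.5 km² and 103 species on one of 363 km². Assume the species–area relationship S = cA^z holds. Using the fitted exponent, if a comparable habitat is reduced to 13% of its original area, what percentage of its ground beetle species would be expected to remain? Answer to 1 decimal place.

z = ln(103/69) / ln(363/86.5) = 0.4006 / 1.4343 = 0.2793
S_new/S_old = (A_new/A_old)^z = 0.13^0.2793 = exp(0.2793 × -2.0402) = 0.5656

56.6%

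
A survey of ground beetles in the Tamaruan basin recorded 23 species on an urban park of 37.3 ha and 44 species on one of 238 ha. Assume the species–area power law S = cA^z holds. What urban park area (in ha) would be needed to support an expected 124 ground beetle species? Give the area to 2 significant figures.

4600 ha

z = ln(44/23) / ln(238/37.3) = 0.6487 / 1.8533 = 0.3500
c = 23 / 37.3^0.3500 = 23 / 3.549 = 6.48
A = (124/6.48)^(1/0.3500) ⇒ ln A = ln(19.14)/0.3500 = 8.4323
A = e^8.4323 ≈ 4593 ha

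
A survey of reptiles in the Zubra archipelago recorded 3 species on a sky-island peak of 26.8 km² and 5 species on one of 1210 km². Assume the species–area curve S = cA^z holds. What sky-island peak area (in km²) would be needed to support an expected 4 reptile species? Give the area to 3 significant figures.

z = ln(5/3) / ln(1210/26.8) = 0.5108 / 3.8100 = 0.1341
c = 3 / 26.8^0.1341 = 3 / 1.554 = 1.93
A = (4/1.93)^(1/0.1341) ⇒ ln A = ln(2.072)/0.1341 = 5.4341
A = e^5.4341 ≈ 229.1 km²

229 km²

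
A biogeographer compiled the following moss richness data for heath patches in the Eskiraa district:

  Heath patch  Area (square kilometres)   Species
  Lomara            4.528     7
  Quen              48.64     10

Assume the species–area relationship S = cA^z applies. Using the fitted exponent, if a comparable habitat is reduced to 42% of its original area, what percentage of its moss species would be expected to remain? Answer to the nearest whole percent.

z = ln(10/7) / ln(48.64/4.528) = 0.3567 / 2.3742 = 0.1502
S_new/S_old = (A_new/A_old)^z = 0.42^0.1502 = exp(0.1502 × -0.8675) = 0.8778

88%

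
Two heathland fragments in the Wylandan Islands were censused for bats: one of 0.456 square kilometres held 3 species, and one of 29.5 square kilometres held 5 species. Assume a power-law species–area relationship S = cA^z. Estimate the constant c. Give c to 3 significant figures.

z = ln(S₂/S₁) / ln(A₂/A₁) = ln(5/3) / ln(29.5/0.456) = 0.5108 / 4.1697 = 0.1225
c = S₁ / A₁^z = 3 / 0.456^0.1225 = 3 / 0.9083 = 3.303

3.30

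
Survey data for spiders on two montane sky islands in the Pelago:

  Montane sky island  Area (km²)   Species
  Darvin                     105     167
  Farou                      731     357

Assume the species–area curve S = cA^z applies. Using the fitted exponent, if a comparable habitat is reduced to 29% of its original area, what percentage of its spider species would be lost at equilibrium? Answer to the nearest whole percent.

38%

z = ln(357/167) / ln(731/105) = 0.7597 / 1.9405 = 0.3915
S_new/S_old = (A_new/A_old)^z = 0.29^0.3915 = exp(0.3915 × -1.2379) = 0.6159
Fraction lost = 1 − 0.6159 = 0.3841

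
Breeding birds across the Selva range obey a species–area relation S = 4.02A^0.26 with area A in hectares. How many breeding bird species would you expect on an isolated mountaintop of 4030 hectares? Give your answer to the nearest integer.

35

S = 4.02 × 4030^0.26 = 4.02 × 8.657 ≈ 34.8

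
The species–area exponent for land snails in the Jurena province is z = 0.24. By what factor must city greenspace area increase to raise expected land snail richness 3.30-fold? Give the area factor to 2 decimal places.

144.70

(A₂/A₁)^0.24 = 3.3, so A₂/A₁ = 3.3^(1/0.24) = 3.3^4.167
ln(A₂/A₁) = ln 3.3 / 0.24 = 1.1939 / 0.24 = 4.9747
A₂/A₁ = e^4.9747 ≈ 144.7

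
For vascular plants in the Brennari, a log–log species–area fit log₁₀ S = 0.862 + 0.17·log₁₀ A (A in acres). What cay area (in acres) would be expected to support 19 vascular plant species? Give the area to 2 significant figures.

280 acres

19 = 7.278 × A^0.17  ⇒  A^0.17 = 19/7.278 = 2.611
ln A = ln(2.611) / 0.17 = 0.9596 / 0.17 = 5.6448
A = e^5.6448 ≈ 282.8 acres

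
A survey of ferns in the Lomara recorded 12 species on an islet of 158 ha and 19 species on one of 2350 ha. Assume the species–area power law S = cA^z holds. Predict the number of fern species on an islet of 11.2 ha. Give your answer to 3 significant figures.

z = ln(19/12) / ln(2350/158) = 0.4595 / 2.6996 = 0.1702
c = 12 / 158^0.1702 = 12 / 2.367 = 5.069
S₃ = 5.069 × 11.2^0.1702 = 5.069 × 1.509 ≈ 7.647

7.65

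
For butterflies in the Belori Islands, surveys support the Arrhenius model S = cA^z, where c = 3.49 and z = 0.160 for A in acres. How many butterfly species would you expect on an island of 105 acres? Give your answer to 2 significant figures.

S = 3.49 × 105^0.16
ln S = ln 3.49 + 0.16 × ln 105 = 1.2499 + 0.16 × 4.6540 = 1.9945
S = e^1.9945 ≈ 7.349

7.3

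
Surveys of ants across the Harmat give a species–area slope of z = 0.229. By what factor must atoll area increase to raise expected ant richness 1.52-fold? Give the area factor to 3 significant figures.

(A₂/A₁)^0.229 = 1.52, so A₂/A₁ = 1.52^(1/0.229) = 1.52^4.367
ln(A₂/A₁) = ln 1.52 / 0.229 = 0.4187 / 0.229 = 1.8284
A₂/A₁ = e^1.8284 ≈ 6.224

6.22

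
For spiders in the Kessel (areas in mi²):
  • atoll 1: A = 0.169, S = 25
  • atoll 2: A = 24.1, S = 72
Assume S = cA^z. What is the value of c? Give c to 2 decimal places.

36.53

z = ln(S₂/S₁) / ln(A₂/A₁) = ln(72/25) / ln(24.1/0.169) = 1.0578 / 4.9601 = 0.2133
c = S₁ / A₁^z = 25 / 0.169^0.2133 = 25 / 0.6844 = 36.53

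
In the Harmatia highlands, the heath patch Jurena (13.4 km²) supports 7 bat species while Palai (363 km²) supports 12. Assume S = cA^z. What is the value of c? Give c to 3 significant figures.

z = ln(S₂/S₁) / ln(A₂/A₁) = ln(12/7) / ln(363/13.4) = 0.5390 / 3.2991 = 0.1634
c = S₁ / A₁^z = 7 / 13.4^0.1634 = 7 / 1.528 = 4.581

4.58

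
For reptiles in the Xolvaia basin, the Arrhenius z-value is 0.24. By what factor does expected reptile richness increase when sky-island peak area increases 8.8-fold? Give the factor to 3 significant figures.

1.69

S₂/S₁ = (A₂/A₁)^z = 8.8^0.24
ln(S₂/S₁) = 0.24 × ln 8.8 = 0.24 × 2.1748 = 0.5219
S₂/S₁ = e^0.5219 ≈ 1.685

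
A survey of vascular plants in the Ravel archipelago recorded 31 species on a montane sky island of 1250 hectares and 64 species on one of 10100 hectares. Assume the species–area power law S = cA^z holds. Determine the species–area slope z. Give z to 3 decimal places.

Taking logs: ln S = ln c + z ln A, so z = (ln S₂ − ln S₁)/(ln A₂ − ln A₁).
z = ln(64/31) / ln(10100/1250) = ln(2.065) / ln(8.08) = 0.7249 / 2.0894 = 0.3469

0.347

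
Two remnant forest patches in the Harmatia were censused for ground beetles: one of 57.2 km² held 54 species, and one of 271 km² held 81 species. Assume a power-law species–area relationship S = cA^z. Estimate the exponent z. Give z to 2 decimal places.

Taking logs: ln S = ln c + z ln A, so z = (ln S₂ − ln S₁)/(ln A₂ − ln A₁).
z = ln(81/54) / ln(271/57.2) = ln(1.5) / ln(4.738) = 0.4055 / 1.5556 = 0.2607

0.26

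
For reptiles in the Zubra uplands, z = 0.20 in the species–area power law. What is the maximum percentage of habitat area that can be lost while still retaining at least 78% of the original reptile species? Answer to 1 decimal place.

Need (A_new/A_old)^0.2 = 0.78, so A_new/A_old = 0.78^(1/0.2) = 0.78^5
ln(A_new/A_old) = ln 0.78 / 0.2 = -0.2485 / 0.2 = -1.2423
A_new/A_old = e^-1.2423 ≈ 0.2887
Fraction that can be lost = 1 − 0.2887 = 0.7113

71.1%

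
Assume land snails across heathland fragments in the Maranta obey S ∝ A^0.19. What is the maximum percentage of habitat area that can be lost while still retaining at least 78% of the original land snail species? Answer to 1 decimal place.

Need (A_new/A_old)^0.19 = 0.78, so A_new/A_old = 0.78^(1/0.19) = 0.78^5.263
ln(A_new/A_old) = ln 0.78 / 0.19 = -0.2485 / 0.19 = -1.3077
A_new/A_old = e^-1.3077 ≈ 0.2704
Fraction that can be lost = 1 − 0.2704 = 0.7296

73.0%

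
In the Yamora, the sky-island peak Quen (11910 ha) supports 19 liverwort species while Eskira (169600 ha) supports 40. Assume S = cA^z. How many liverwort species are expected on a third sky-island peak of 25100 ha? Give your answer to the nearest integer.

z = ln(40/19) / ln(169600/11910) = 0.7444 / 2.6561 = 0.2803
c = 19 / 11910^0.2803 = 19 / 13.88 = 1.369
S₃ = 1.369 × 25100^0.2803 = 1.369 × 17.11 ≈ 23.42

23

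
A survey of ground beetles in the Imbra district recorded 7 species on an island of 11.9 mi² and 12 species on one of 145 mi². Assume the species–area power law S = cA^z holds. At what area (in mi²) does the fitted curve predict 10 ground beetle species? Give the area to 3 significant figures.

z = ln(12/7) / ln(145/11.9) = 0.5390 / 2.5002 = 0.2156
c = 7 / 11.9^0.2156 = 7 / 1.706 = 4.104
A = (10/4.104)^(1/0.2156) ⇒ ln A = ln(2.437)/0.2156 = 4.1310
A = e^4.1310 ≈ 62.24 mi²

62.2 mi²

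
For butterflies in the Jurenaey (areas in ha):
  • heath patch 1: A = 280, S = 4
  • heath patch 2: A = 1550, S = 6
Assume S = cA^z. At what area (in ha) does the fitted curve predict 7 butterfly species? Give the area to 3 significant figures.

z = ln(6/4) / ln(1550/280) = 0.4055 / 1.7112 = 0.2369
c = 4 / 280^0.2369 = 4 / 3.801 = 1.052
A = (7/1.052)^(1/0.2369) ⇒ ln A = ln(6.651)/0.2369 = 7.9966
A = e^7.9966 ≈ 2971 ha

2970 ha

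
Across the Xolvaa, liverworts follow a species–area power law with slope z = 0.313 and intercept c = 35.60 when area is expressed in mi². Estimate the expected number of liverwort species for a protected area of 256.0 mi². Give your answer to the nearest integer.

S = 35.6 × 256^0.313
ln S = ln 35.6 + 0.313 × ln 256 = 3.5723 + 0.313 × 5.5452 = 5.3080
S = e^5.3080 ≈ 201.9

202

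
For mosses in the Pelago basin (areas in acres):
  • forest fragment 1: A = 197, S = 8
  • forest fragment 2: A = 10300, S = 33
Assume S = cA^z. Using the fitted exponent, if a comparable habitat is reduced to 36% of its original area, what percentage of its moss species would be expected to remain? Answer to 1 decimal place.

z = ln(33/8) / ln(10300/197) = 1.4171 / 3.9567 = 0.3581
S_new/S_old = (A_new/A_old)^z = 0.36^0.3581 = exp(0.3581 × -1.0217) = 0.6936

69.4%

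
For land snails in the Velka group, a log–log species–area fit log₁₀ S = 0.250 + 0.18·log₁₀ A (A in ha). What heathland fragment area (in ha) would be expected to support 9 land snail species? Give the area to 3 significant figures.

8170 ha

9 = 1.778 × A^0.18  ⇒  A^0.18 = 9/1.778 = 5.061
ln A = ln(5.061) / 0.18 = 1.6216 / 0.18 = 9.0088
A = e^9.0088 ≈ 8174 ha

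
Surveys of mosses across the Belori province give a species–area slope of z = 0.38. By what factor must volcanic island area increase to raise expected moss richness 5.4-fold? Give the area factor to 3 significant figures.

(A₂/A₁)^0.38 = 5.4, so A₂/A₁ = 5.4^(1/0.38) = 5.4^2.632
ln(A₂/A₁) = ln 5.4 / 0.38 = 1.6864 / 0.38 = 4.4379
A₂/A₁ = e^4.4379 ≈ 84.6

84.6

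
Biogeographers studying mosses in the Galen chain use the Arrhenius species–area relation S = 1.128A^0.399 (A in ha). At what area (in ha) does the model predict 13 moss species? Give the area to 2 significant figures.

13 = 1.128 × A^0.399  ⇒  A^0.399 = 13/1.128 = 11.52
ln A = ln(11.52) / 0.399 = 2.4445 / 0.399 = 6.1266
A = e^6.1266 ≈ 457.9 ha

460 ha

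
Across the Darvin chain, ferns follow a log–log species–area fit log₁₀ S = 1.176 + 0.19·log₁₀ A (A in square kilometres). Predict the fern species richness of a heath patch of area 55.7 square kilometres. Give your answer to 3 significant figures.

32.2

S = 15 × 55.7^0.19
ln S = ln 15 + 0.19 × ln 55.7 = 2.7078 + 0.19 × 4.0200 = 3.4716
S = e^3.4716 ≈ 32.19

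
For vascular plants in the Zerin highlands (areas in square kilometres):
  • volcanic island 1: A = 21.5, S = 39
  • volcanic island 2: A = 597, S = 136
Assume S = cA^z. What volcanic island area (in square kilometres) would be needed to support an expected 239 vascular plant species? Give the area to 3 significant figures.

2680 square kilometres

z = ln(136/39) / ln(597/21.5) = 1.2491 / 3.3239 = 0.3758
c = 39 / 21.5^0.3758 = 39 / 3.168 = 12.31
A = (239/12.31)^(1/0.3758) ⇒ ln A = ln(19.41)/0.3758 = 7.8922
A = e^7.8922 ≈ 2676 square kilometres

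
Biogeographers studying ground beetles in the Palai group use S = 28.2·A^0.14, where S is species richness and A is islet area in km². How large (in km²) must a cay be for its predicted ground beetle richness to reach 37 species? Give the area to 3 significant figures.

37 = 28.2 × A^0.14  ⇒  A^0.14 = 37/28.2 = 1.312
ln A = ln(1.312) / 0.14 = 0.2716 / 0.14 = 1.9400
A = e^1.9400 ≈ 6.959 km²

6.96 km²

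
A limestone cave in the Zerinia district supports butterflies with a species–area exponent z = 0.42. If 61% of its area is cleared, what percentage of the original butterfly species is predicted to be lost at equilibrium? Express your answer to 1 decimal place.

S_new/S_old = (A_new/A_old)^z = 0.39^0.42
= exp(0.42 × ln 0.39) = exp(0.42 × -0.9416) = exp(-0.3955) ≈ 0.6734
Fraction lost = 1 − 0.6734 = 0.3266

32.7%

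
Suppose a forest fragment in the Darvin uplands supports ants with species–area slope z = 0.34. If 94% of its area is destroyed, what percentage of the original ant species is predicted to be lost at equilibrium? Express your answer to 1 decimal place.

S_new/S_old = (A_new/A_old)^z = 0.06^0.34
= exp(0.34 × ln 0.06) = exp(0.34 × -2.8134) = exp(-0.9566) ≈ 0.3842
Fraction lost = 1 − 0.3842 = 0.6158

61.6%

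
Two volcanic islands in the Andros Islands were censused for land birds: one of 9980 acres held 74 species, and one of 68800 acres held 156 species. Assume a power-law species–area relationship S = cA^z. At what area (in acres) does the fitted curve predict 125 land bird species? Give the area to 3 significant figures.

z = ln(156/74) / ln(68800/9980) = 0.7458 / 1.9306 = 0.3863
c = 74 / 9980^0.3863 = 74 / 35.06 = 2.11
A = (125/2.11)^(1/0.3863) ⇒ ln A = ln(59.23)/0.3863 = 10.5655
A = e^10.5655 ≈ 38772 acres

38800 acres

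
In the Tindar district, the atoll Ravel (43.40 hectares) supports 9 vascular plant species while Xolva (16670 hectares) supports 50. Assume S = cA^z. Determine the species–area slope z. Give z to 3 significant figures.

Taking logs: ln S = ln c + z ln A, so z = (ln S₂ − ln S₁)/(ln A₂ − ln A₁).
z = ln(50/9) / ln(16670/43.4) = ln(5.556) / ln(384.1) = 1.7148 / 5.9509 = 0.2882

0.288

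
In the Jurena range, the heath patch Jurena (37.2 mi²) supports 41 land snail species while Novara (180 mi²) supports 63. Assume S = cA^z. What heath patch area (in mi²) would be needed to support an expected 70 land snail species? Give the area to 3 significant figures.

265 mi²

z = ln(63/41) / ln(180/37.2) = 0.4296 / 1.5766 = 0.2725
c = 41 / 37.2^0.2725 = 41 / 2.679 = 15.31
A = (70/15.31)^(1/0.2725) ⇒ ln A = ln(4.573)/0.2725 = 5.5797
A = e^5.5797 ≈ 265 mi²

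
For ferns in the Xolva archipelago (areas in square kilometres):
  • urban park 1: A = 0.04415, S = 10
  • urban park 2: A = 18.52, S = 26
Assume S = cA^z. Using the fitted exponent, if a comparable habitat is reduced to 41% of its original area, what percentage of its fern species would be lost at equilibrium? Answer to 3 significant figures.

13.2%

z = ln(26/10) / ln(18.52/0.04415) = 0.9555 / 6.0390 = 0.1582
S_new/S_old = (A_new/A_old)^z = 0.41^0.1582 = exp(0.1582 × -0.8916) = 0.8684
Fraction lost = 1 − 0.8684 = 0.1316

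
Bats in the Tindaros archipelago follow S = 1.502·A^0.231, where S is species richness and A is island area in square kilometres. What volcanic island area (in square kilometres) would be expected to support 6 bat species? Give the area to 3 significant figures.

402 square kilometres

6 = 1.502 × A^0.231  ⇒  A^0.231 = 6/1.502 = 3.995
ln A = ln(3.995) / 0.231 = 1.3850 / 0.231 = 5.9955
A = e^5.9955 ≈ 401.6 square kilometres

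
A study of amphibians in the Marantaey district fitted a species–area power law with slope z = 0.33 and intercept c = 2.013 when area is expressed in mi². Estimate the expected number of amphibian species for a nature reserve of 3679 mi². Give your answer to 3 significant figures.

30.2

S = 2.013 × 3679^0.33 = 2.013 × 15.02 ≈ 30.24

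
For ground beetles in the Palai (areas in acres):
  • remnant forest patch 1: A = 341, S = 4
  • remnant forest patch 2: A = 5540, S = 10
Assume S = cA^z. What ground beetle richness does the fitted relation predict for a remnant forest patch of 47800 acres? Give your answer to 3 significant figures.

20.3

z = ln(10/4) / ln(5540/341) = 0.9163 / 2.7879 = 0.3287
c = 4 / 341^0.3287 = 4 / 6.799 = 0.5883
S₃ = 0.5883 × 47800^0.3287 = 0.5883 × 34.51 ≈ 20.31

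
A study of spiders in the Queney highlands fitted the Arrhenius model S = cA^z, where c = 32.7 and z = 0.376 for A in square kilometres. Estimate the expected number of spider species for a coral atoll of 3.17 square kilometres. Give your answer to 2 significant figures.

S = 32.7 × 3.17^0.376
ln S = ln 32.7 + 0.376 × ln 3.17 = 3.4874 + 0.376 × 1.1537 = 3.9212
S = e^3.9212 ≈ 50.46

50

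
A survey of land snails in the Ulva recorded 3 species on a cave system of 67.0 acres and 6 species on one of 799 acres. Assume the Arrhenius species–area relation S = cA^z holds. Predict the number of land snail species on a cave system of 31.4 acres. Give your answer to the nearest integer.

2

z = ln(6/3) / ln(799/67) = 0.6931 / 2.4787 = 0.2796
c = 3 / 67^0.2796 = 3 / 3.241 = 0.9257
S₃ = 0.9257 × 31.4^0.2796 = 0.9257 × 2.622 ≈ 2.427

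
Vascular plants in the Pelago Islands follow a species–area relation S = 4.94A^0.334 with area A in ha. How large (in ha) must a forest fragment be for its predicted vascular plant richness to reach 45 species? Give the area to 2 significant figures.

45 = 4.94 × A^0.334  ⇒  A^0.334 = 45/4.94 = 9.109
ln A = ln(9.109) / 0.334 = 2.2093 / 0.334 = 6.6147
A = e^6.6147 ≈ 746 ha

750 ha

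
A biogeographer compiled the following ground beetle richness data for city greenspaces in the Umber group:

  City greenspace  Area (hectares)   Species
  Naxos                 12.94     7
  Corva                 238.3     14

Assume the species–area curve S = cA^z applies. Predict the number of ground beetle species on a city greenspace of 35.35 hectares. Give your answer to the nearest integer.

z = ln(14/7) / ln(238.3/12.94) = 0.6931 / 2.9132 = 0.2379
c = 7 / 12.94^0.2379 = 7 / 1.839 = 3.807
S₃ = 3.807 × 35.35^0.2379 = 3.807 × 2.336 ≈ 8.891

9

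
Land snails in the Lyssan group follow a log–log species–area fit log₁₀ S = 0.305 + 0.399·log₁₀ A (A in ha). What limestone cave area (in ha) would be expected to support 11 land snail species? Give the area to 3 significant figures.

70.1 ha

11 = 2.018 × A^0.399  ⇒  A^0.399 = 11/2.018 = 5.45
ln A = ln(5.45) / 0.399 = 1.6956 / 0.399 = 4.2496
A = e^4.2496 ≈ 70.08 ha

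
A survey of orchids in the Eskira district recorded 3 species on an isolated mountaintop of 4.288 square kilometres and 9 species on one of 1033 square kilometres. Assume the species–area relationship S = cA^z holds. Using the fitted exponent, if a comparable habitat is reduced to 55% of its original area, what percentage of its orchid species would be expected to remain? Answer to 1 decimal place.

z = ln(9/3) / ln(1033/4.288) = 1.0986 / 5.4844 = 0.2003
S_new/S_old = (A_new/A_old)^z = 0.55^0.2003 = exp(0.2003 × -0.5978) = 0.8871

88.7%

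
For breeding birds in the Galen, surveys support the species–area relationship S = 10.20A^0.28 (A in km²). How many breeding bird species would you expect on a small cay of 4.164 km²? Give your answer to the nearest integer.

15 species

S = 10.2 × 4.164^0.28 = 10.2 × 1.491 ≈ 15.21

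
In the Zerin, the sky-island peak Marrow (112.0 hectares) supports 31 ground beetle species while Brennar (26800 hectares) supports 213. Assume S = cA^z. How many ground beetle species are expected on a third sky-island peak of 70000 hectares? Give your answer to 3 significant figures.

299

z = ln(213/31) / ln(26800/112) = 1.9273 / 5.4777 = 0.3518
c = 31 / 112^0.3518 = 31 / 5.26 = 5.893
S₃ = 5.893 × 70000^0.3518 = 5.893 × 50.67 ≈ 298.6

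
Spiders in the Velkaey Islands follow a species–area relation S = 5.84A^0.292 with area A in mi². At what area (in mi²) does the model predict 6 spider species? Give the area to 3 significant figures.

1.10 mi²

6 = 5.84 × A^0.292  ⇒  A^0.292 = 6/5.84 = 1.027
ln A = ln(1.027) / 0.292 = 0.0270 / 0.292 = 0.0926
A = e^0.0926 ≈ 1.097 mi²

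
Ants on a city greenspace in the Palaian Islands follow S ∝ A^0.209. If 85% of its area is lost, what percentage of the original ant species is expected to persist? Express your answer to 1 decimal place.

S_new/S_old = (A_new/A_old)^z = 0.15^0.209
= exp(0.209 × ln 0.15) = exp(0.209 × -1.8971) = exp(-0.3965) ≈ 0.6727

67.3%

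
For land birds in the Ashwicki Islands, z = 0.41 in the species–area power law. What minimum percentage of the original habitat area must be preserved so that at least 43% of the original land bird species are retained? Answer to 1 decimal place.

Need (A_new/A_old)^0.41 = 0.43, so A_new/A_old = 0.43^(1/0.41) = 0.43^2.439
ln(A_new/A_old) = ln 0.43 / 0.41 = -0.8440 / 0.41 = -2.0585
A_new/A_old = e^-2.0585 ≈ 0.1276

12.8%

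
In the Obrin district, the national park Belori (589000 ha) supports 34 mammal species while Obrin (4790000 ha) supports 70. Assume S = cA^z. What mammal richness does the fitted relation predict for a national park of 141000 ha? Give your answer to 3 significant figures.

20.8

z = ln(70/34) / ln(4790000/589000) = 0.7221 / 2.0959 = 0.3446
c = 34 / 589000^0.3446 = 34 / 97.3 = 0.3494
S₃ = 0.3494 × 141000^0.3446 = 0.3494 × 59.45 ≈ 20.78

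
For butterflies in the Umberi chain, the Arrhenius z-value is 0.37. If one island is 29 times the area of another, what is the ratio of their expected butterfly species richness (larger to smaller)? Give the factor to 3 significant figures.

3.48

S₂/S₁ = (A₂/A₁)^z = 29^0.37
ln(S₂/S₁) = 0.37 × ln 29 = 0.37 × 3.3673 = 1.2459
S₂/S₁ = e^1.2459 ≈ 3.476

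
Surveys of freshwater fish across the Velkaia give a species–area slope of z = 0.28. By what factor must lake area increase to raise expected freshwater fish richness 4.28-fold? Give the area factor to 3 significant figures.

180

(A₂/A₁)^0.28 = 4.28, so A₂/A₁ = 4.28^(1/0.28) = 4.28^3.571
ln(A₂/A₁) = ln 4.28 / 0.28 = 1.4540 / 0.28 = 5.1927
A₂/A₁ = e^5.1927 ≈ 180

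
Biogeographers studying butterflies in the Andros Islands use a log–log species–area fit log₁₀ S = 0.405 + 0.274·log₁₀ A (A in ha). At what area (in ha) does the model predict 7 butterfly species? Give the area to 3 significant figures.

7 = 2.541 × A^0.274  ⇒  A^0.274 = 7/2.541 = 2.755
ln A = ln(2.755) / 0.274 = 1.0134 / 0.274 = 3.6984
A = e^3.6984 ≈ 40.38 ha

40.4 ha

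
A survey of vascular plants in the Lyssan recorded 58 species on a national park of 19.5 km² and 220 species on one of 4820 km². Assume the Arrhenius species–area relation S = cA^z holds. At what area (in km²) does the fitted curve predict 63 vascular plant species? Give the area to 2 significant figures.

27 km²

z = ln(220/58) / ln(4820/19.5) = 1.3332 / 5.5101 = 0.2420
c = 58 / 19.5^0.2420 = 58 / 2.052 = 28.27
A = (63/28.27)^(1/0.2420) ⇒ ln A = ln(2.229)/0.2420 = 3.3122
A = e^3.3122 ≈ 27.44 km²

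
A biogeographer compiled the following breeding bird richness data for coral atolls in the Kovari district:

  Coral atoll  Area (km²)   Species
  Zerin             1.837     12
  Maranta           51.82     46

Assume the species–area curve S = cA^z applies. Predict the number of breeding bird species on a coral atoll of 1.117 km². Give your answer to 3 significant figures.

9.82

z = ln(46/12) / ln(51.82/1.837) = 1.3437 / 3.3396 = 0.4024
c = 12 / 1.837^0.4024 = 12 / 1.277 = 9.395
S₃ = 9.395 × 1.117^0.4024 = 9.395 × 1.046 ≈ 9.823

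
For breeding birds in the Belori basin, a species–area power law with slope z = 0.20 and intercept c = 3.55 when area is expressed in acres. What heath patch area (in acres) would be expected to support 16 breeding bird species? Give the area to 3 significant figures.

16 = 3.55 × A^0.2  ⇒  A^0.2 = 16/3.55 = 4.507
ln A = ln(4.507) / 0.2 = 1.5056 / 0.2 = 7.5282
A = e^7.5282 ≈ 1860 acres

1860 acres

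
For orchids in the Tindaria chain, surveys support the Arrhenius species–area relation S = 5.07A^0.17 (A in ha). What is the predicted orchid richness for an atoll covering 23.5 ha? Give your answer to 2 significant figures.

S = 5.07 × 23.5^0.17
ln S = ln 5.07 + 0.17 × ln 23.5 = 1.6233 + 0.17 × 3.1570 = 2.1600
S = e^2.1600 ≈ 8.671

8.7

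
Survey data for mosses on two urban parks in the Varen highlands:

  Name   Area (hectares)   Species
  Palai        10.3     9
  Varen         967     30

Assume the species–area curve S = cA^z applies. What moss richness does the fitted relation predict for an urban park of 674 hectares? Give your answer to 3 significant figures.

z = ln(30/9) / ln(967/10.3) = 1.2040 / 4.5421 = 0.2651
c = 9 / 10.3^0.2651 = 9 / 1.856 = 4.85
S₃ = 4.85 × 674^0.2651 = 4.85 × 5.621 ≈ 27.26

27.3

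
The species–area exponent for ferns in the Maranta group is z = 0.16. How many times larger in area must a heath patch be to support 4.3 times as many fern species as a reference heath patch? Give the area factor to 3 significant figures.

9100

(A₂/A₁)^0.16 = 4.3, so A₂/A₁ = 4.3^(1/0.16) = 4.3^6.25
ln(A₂/A₁) = ln 4.3 / 0.16 = 1.4586 / 0.16 = 9.1163
A₂/A₁ = e^9.1163 ≈ 9103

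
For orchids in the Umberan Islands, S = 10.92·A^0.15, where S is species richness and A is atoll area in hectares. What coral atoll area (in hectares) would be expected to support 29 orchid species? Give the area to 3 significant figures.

29 = 10.92 × A^0.15  ⇒  A^0.15 = 29/10.92 = 2.656
ln A = ln(2.656) / 0.15 = 0.9767 / 0.15 = 6.5113
A = e^6.5113 ≈ 672.7 hectares

673 hectares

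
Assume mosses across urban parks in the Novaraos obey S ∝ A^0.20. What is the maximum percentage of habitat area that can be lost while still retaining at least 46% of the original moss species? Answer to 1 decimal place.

97.9%

Need (A_new/A_old)^0.2 = 0.46, so A_new/A_old = 0.46^(1/0.2) = 0.46^5
ln(A_new/A_old) = ln 0.46 / 0.2 = -0.7765 / 0.2 = -3.8826
A_new/A_old = e^-3.8826 ≈ 0.0206
Fraction that can be lost = 1 − 0.0206 = 0.9794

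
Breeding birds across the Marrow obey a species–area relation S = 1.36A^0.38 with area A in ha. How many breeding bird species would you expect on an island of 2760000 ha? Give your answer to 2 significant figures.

380

S = 1.36 × 2760000^0.38
ln S = ln 1.36 + 0.38 × ln 2760000 = 0.3075 + 0.38 × 14.8307 = 5.9432
S = e^5.9432 ≈ 381.1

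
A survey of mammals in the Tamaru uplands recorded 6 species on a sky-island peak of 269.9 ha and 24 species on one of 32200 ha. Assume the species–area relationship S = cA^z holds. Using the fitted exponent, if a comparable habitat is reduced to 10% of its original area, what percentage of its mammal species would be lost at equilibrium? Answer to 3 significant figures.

48.7%

z = ln(24/6) / ln(32200/269.9) = 1.3863 / 4.7817 = 0.2899
S_new/S_old = (A_new/A_old)^z = 0.1^0.2899 = exp(0.2899 × -2.3026) = 0.513
Fraction lost = 1 − 0.513 = 0.487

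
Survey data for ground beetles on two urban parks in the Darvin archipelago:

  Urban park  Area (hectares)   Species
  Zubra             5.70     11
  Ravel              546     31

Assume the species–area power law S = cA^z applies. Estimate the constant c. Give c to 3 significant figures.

z = ln(S₂/S₁) / ln(A₂/A₁) = ln(31/11) / ln(546/5.7) = 1.0361 / 4.5622 = 0.2271
c = S₁ / A₁^z = 11 / 5.7^0.2271 = 11 / 1.485 = 7.408

7.41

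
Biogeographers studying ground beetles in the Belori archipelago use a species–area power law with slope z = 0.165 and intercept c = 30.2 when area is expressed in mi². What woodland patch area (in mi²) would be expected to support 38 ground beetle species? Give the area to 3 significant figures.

38 = 30.2 × A^0.165  ⇒  A^0.165 = 38/30.2 = 1.258
ln A = ln(1.258) / 0.165 = 0.2297 / 0.165 = 1.3924
A = e^1.3924 ≈ 4.024 mi²

4.02 mi²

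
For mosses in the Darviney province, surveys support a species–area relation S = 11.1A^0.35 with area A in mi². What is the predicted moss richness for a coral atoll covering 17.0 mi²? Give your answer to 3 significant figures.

S = 11.1 × 17^0.35 = 11.1 × 2.696 ≈ 29.92

29.9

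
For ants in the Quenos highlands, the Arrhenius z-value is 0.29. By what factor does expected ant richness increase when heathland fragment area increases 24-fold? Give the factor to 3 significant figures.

2.51

S₂/S₁ = (A₂/A₁)^z = 24^0.29
ln(S₂/S₁) = 0.29 × ln 24 = 0.29 × 3.1781 = 0.9216
S₂/S₁ = e^0.9216 ≈ 2.513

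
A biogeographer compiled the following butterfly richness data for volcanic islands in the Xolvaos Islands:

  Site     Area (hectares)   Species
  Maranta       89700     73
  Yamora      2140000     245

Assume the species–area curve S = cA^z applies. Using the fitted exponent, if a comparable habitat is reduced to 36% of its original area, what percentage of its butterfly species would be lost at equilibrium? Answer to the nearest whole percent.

32%

z = ln(245/73) / ln(2140000/89700) = 1.2108 / 3.1721 = 0.3817
S_new/S_old = (A_new/A_old)^z = 0.36^0.3817 = exp(0.3817 × -1.0217) = 0.6771
Fraction lost = 1 − 0.6771 = 0.3229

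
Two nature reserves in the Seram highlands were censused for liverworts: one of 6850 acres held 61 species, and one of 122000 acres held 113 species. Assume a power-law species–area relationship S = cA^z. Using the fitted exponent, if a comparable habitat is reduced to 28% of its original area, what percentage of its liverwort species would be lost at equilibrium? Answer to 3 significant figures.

z = ln(113/61) / ln(122000/6850) = 0.6165 / 2.8798 = 0.2141
S_new/S_old = (A_new/A_old)^z = 0.28^0.2141 = exp(0.2141 × -1.2730) = 0.7615
Fraction lost = 1 − 0.7615 = 0.2385

23.9%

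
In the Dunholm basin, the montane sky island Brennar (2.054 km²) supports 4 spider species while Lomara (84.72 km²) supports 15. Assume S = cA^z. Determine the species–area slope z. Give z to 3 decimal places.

0.355

Taking logs: ln S = ln c + z ln A, so z = (ln S₂ − ln S₁)/(ln A₂ − ln A₁).
z = ln(15/4) / ln(84.72/2.054) = ln(3.75) / ln(41.25) = 1.3218 / 3.7196 = 0.3554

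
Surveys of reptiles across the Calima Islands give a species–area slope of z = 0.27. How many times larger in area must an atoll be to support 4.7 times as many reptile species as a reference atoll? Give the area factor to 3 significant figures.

308

(A₂/A₁)^0.27 = 4.7, so A₂/A₁ = 4.7^(1/0.27) = 4.7^3.704
ln(A₂/A₁) = ln 4.7 / 0.27 = 1.5476 / 0.27 = 5.7317
A₂/A₁ = e^5.7317 ≈ 308.5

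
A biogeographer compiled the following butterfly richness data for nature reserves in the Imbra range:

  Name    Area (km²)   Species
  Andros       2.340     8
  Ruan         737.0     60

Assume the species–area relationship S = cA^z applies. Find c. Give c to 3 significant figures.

z = ln(S₂/S₁) / ln(A₂/A₁) = ln(60/8) / ln(737/2.34) = 2.0149 / 5.7524 = 0.3503
c = S₁ / A₁^z = 8 / 2.34^0.3503 = 8 / 1.347 = 5.94

5.94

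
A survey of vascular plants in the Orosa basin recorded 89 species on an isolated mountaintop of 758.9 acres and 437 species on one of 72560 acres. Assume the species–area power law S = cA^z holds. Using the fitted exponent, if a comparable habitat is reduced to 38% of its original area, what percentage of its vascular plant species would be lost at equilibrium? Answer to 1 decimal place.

28.7%

z = ln(437/89) / ln(72560/758.9) = 1.5913 / 4.5603 = 0.3489
S_new/S_old = (A_new/A_old)^z = 0.38^0.3489 = exp(0.3489 × -0.9676) = 0.7135
Fraction lost = 1 − 0.7135 = 0.2865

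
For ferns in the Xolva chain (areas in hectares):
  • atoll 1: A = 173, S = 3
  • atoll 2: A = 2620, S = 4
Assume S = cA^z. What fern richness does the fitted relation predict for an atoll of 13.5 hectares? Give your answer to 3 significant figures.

z = ln(4/3) / ln(2620/173) = 0.2877 / 2.7176 = 0.1059
c = 3 / 173^0.1059 = 3 / 1.725 = 1.739
S₃ = 1.739 × 13.5^0.1059 = 1.739 × 1.317 ≈ 2.29

2.29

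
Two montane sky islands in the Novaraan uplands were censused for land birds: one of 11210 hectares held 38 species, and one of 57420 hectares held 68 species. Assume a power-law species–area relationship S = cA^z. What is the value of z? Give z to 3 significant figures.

0.356

Taking logs: ln S = ln c + z ln A, so z = (ln S₂ − ln S₁)/(ln A₂ − ln A₁).
z = ln(68/38) / ln(57420/11210) = ln(1.789) / ln(5.122) = 0.5819 / 1.6336 = 0.3562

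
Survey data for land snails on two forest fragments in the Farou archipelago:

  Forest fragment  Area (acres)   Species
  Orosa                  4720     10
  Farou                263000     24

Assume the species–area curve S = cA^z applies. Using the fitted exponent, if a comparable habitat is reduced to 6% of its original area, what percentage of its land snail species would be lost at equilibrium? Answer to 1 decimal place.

z = ln(24/10) / ln(263000/4720) = 0.8755 / 4.0203 = 0.2178
S_new/S_old = (A_new/A_old)^z = 0.06^0.2178 = exp(0.2178 × -2.8134) = 0.5419
Fraction lost = 1 − 0.5419 = 0.4581

45.8%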